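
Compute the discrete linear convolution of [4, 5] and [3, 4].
y[0] = 4×3 = 12; y[1] = 4×4 + 5×3 = 31; y[2] = 5×4 = 20

[12, 31, 20]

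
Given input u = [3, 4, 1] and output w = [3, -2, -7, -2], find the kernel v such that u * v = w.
Output length 4 = len(u) + len(v) - 1 ⇒ len(v) = 2. Solve v forward using v[k] = (w[k] - Σ_{i≥1} u[i]·v[k-i]) / u[0]: v[0] = w[0] / u[0] = 3 / 3 = 1; v[1] = (w[1] - 4×1) / u[0] = (-2 - 4×1) / 3 = -2. So v = [1, -2]. Forward-check [3, 4, 1] * [1, -2]: w[0] = 3×1 = 3; w[1] = 3×-2 + 4×1 = -2; w[2] = 4×-2 + 1×1 = -7; w[3] = 1×-2 = -2 → [3, -2, -7, -2] ✓

[1, -2]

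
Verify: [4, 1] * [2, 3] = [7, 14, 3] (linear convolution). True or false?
Recompute linear convolution of [4, 1] and [2, 3]: y[0] = 4×2 = 8; y[1] = 4×3 + 1×2 = 14; y[2] = 1×3 = 3 → [8, 14, 3]. Compare to given [7, 14, 3]: they differ at index 0: given 7, correct 8, so answer: No

No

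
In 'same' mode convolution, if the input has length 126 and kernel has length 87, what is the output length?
'Same' mode returns an output with the same length as the input: 126

126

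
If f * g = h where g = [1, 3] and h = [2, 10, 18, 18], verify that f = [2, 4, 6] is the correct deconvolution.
Forward-compute [2, 4, 6] * [1, 3]: h[0] = 2×1 = 2; h[1] = 2×3 + 4×1 = 10; h[2] = 4×3 + 6×1 = 18; h[3] = 6×3 = 18 → [2, 10, 18, 18]. Matches given h = [2, 10, 18, 18], so verified.

Verified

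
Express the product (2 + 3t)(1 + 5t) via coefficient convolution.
Ascending coefficients: a = [2, 3], b = [1, 5]. c[0] = 2×1 = 2; c[1] = 2×5 + 3×1 = 13; c[2] = 3×5 = 15. Result coefficients: [2, 13, 15] → 2 + 13t + 15t^2

2 + 13t + 15t^2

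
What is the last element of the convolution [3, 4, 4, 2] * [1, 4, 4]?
Use y[k] = Σ_i a[i]·b[k-i] at k=5. y[5] = 2×4 = 8

8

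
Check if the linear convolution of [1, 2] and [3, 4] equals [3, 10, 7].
Recompute linear convolution of [1, 2] and [3, 4]: y[0] = 1×3 = 3; y[1] = 1×4 + 2×3 = 10; y[2] = 2×4 = 8 → [3, 10, 8]. Compare to given [3, 10, 7]: they differ at index 2: given 7, correct 8, so answer: No

No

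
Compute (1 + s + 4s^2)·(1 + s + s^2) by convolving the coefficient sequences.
Ascending coefficients: a = [1, 1, 4], b = [1, 1, 1]. c[0] = 1×1 = 1; c[1] = 1×1 + 1×1 = 2; c[2] = 1×1 + 1×1 + 4×1 = 6; c[3] = 1×1 + 4×1 = 5; c[4] = 4×1 = 4. Result coefficients: [1, 2, 6, 5, 4] → 1 + 2s + 6s^2 + 5s^3 + 4s^4

1 + 2s + 6s^2 + 5s^3 + 4s^4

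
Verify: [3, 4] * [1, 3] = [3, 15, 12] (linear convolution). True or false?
Recompute linear convolution of [3, 4] and [1, 3]: y[0] = 3×1 = 3; y[1] = 3×3 + 4×1 = 13; y[2] = 4×3 = 12 → [3, 13, 12]. Compare to given [3, 15, 12]: they differ at index 1: given 15, correct 13, so answer: No

No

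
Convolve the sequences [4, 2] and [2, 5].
y[0] = 4×2 = 8; y[1] = 4×5 + 2×2 = 24; y[2] = 2×5 = 10

[8, 24, 10]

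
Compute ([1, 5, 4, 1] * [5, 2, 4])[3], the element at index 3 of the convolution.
Use y[k] = Σ_i a[i]·b[k-i] at k=3. y[3] = 5×4 + 4×2 + 1×5 = 33

33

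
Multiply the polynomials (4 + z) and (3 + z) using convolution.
Ascending coefficients: a = [4, 1], b = [3, 1]. c[0] = 4×3 = 12; c[1] = 4×1 + 1×3 = 7; c[2] = 1×1 = 1. Result coefficients: [12, 7, 1] → 12 + 7z + z^2

12 + 7z + z^2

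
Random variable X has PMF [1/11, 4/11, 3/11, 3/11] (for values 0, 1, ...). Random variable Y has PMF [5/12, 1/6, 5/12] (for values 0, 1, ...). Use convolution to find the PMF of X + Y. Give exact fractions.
P(X+Y=k) = Σ_i P(X=i)·P(Y=k-i) — a convolution of [1/11, 4/11, 3/11, 3/11] and [5/12, 1/6, 5/12]. P(X+Y=0) = (1/11)×(5/12) = 5/132; P(X+Y=1) = (1/11)×(1/6) + (4/11)×(5/12) = 1/66 + 5/33 = 1/6; P(X+Y=2) = (1/11)×(5/12) + (4/11)×(1/6) + (3/11)×(5/12) = 5/132 + 2/33 + 5/44 = 7/33; P(X+Y=3) = (4/11)×(5/12) + (3/11)×(1/6) + (3/11)×(5/12) = 5/33 + 1/22 + 5/44 = 41/132; P(X+Y=4) = (3/11)×(5/12) + (3/11)×(1/6) = 5/44 + 1/22 = 7/44; P(X+Y=5) = (3/11)×(5/12) = 5/44. PMF: [5/132, 1/6, 7/33, 41/132, 7/44, 5/44] (sums to 1 ✓)

[5/132, 1/6, 7/33, 41/132, 7/44, 5/44]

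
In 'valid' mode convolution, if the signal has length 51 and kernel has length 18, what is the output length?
'Valid' mode counts only positions where the kernel fully overlaps the signal: m - n + 1 = 51 - 18 + 1 = 34

34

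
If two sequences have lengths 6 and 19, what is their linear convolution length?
Linear/full convolution length: m + n - 1 = 6 + 19 - 1 = 24

24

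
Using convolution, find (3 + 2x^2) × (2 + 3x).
Ascending coefficients: a = [3, 0, 2], b = [2, 3]. c[0] = 3×2 = 6; c[1] = 3×3 + 0×2 = 9; c[2] = 0×3 + 2×2 = 4; c[3] = 2×3 = 6. Result coefficients: [6, 9, 4, 6] → 6 + 9x + 4x^2 + 6x^3

6 + 9x + 4x^2 + 6x^3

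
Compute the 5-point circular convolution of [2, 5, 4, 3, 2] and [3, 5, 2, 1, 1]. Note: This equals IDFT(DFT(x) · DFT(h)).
Either evaluate y[k] = Σ_j x[j]·h[(k-j) mod 5] directly, or use IDFT(DFT(x) · DFT(h)). y[0] = 2×3 + 5×1 + 4×1 + 3×2 + 2×5 = 31; y[1] = 2×5 + 5×3 + 4×1 + 3×1 + 2×2 = 36; y[2] = 2×2 + 5×5 + 4×3 + 3×1 + 2×1 = 46; y[3] = 2×1 + 5×2 + 4×5 + 3×3 + 2×1 = 43; y[4] = 2×1 + 5×1 + 4×2 + 3×5 + 2×3 = 36. Result: [31, 36, 46, 43, 36]

[31, 36, 46, 43, 36]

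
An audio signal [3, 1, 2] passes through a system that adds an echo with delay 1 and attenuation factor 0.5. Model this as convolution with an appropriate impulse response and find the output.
Direct-path + delayed-attenuated-path model → impulse response h = [1, 0.5] (1 at lag 0, 0.5 at lag 1). Output y[n] = x[n] + 0.5·x[n - 1] (with x[n] = 0 outside 0..2): y[0] = 3 + 0.5×0 = 3; y[1] = 1 + 0.5×3 = 2.5; y[2] = 2 + 0.5×1 = 2.5; y[3] = 0 + 0.5×2 = 1.0. So y = [3, 2.5, 2.5, 1.0]

[3, 2.5, 2.5, 1.0]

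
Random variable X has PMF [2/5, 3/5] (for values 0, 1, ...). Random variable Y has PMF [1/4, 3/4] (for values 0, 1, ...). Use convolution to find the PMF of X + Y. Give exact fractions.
P(X+Y=k) = Σ_i P(X=i)·P(Y=k-i) — a convolution of [2/5, 3/5] and [1/4, 3/4]. P(X+Y=0) = (2/5)×(1/4) = 1/10; P(X+Y=1) = (2/5)×(3/4) + (3/5)×(1/4) = 3/10 + 3/20 = 9/20; P(X+Y=2) = (3/5)×(3/4) = 9/20. PMF: [1/10, 9/20, 9/20] (sums to 1 ✓)

[1/10, 9/20, 9/20]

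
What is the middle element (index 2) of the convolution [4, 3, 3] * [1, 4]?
Use y[k] = Σ_i a[i]·b[k-i] at k=2. y[2] = 3×4 + 3×1 = 15

15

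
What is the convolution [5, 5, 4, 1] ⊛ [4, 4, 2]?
y[0] = 5×4 = 20; y[1] = 5×4 + 5×4 = 40; y[2] = 5×2 + 5×4 + 4×4 = 46; y[3] = 5×2 + 4×4 + 1×4 = 30; y[4] = 4×2 + 1×4 = 12; y[5] = 1×2 = 2

[20, 40, 46, 30, 12, 2]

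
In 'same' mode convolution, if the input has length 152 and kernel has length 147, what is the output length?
'Same' mode returns an output with the same length as the input: 152

152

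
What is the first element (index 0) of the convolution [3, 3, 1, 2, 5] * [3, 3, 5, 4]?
Use y[k] = Σ_i a[i]·b[k-i] at k=0. y[0] = 3×3 = 9

9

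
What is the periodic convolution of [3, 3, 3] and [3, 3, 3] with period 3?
Use y[k] = Σ_j s[j]·t[(k-j) mod 3]. y[0] = 3×3 + 3×3 + 3×3 = 27; y[1] = 3×3 + 3×3 + 3×3 = 27; y[2] = 3×3 + 3×3 + 3×3 = 27. Result: [27, 27, 27]

[27, 27, 27]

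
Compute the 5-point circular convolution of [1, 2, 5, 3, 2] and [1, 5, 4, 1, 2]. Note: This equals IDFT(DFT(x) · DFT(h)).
Either evaluate y[k] = Σ_j x[j]·h[(k-j) mod 5] directly, or use IDFT(DFT(x) · DFT(h)). y[0] = 1×1 + 2×2 + 5×1 + 3×4 + 2×5 = 32; y[1] = 1×5 + 2×1 + 5×2 + 3×1 + 2×4 = 28; y[2] = 1×4 + 2×5 + 5×1 + 3×2 + 2×1 = 27; y[3] = 1×1 + 2×4 + 5×5 + 3×1 + 2×2 = 41; y[4] = 1×2 + 2×1 + 5×4 + 3×5 + 2×1 = 41. Result: [32, 28, 27, 41, 41]

[32, 28, 27, 41, 41]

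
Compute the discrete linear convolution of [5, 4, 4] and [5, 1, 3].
y[0] = 5×5 = 25; y[1] = 5×1 + 4×5 = 25; y[2] = 5×3 + 4×1 + 4×5 = 39; y[3] = 4×3 + 4×1 = 16; y[4] = 4×3 = 12

[25, 25, 39, 16, 12]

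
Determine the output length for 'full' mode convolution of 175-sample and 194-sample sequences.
Linear/full convolution length: m + n - 1 = 175 + 194 - 1 = 368

368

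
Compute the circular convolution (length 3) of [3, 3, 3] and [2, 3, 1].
Use y[k] = Σ_j a[j]·b[(k-j) mod 3]. y[0] = 3×2 + 3×1 + 3×3 = 18; y[1] = 3×3 + 3×2 + 3×1 = 18; y[2] = 3×1 + 3×3 + 3×2 = 18. Result: [18, 18, 18]

[18, 18, 18]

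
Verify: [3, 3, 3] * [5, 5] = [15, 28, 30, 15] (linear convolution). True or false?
Recompute linear convolution of [3, 3, 3] and [5, 5]: y[0] = 3×5 = 15; y[1] = 3×5 + 3×5 = 30; y[2] = 3×5 + 3×5 = 30; y[3] = 3×5 = 15 → [15, 30, 30, 15]. Compare to given [15, 28, 30, 15]: they differ at index 1: given 28, correct 30, so answer: No

No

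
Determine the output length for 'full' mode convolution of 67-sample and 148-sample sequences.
Linear/full convolution length: m + n - 1 = 67 + 148 - 1 = 214

214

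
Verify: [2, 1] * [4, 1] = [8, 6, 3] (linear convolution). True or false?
Recompute linear convolution of [2, 1] and [4, 1]: y[0] = 2×4 = 8; y[1] = 2×1 + 1×4 = 6; y[2] = 1×1 = 1 → [8, 6, 1]. Compare to given [8, 6, 3]: they differ at index 2: given 3, correct 1, so answer: No

No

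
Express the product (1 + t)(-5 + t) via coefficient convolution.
Ascending coefficients: a = [1, 1], b = [-5, 1]. c[0] = 1×-5 = -5; c[1] = 1×1 + 1×-5 = -4; c[2] = 1×1 = 1. Result coefficients: [-5, -4, 1] → -5 - 4t + t^2

-5 - 4t + t^2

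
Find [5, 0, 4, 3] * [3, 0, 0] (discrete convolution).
y[0] = 5×3 = 15; y[1] = 5×0 + 0×3 = 0; y[2] = 5×0 + 0×0 + 4×3 = 12; y[3] = 0×0 + 4×0 + 3×3 = 9; y[4] = 4×0 + 3×0 = 0; y[5] = 3×0 = 0

[15, 0, 12, 9, 0, 0]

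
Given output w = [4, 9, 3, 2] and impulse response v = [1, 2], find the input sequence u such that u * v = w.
Deconvolve w=[4, 9, 3, 2] by v=[1, 2]. Since v[0]=1, solve forward: u[0] = w[0] / 1 = 4; u[1] = (w[1] - 4×2) / 1 = 1; u[2] = (w[2] - 1×2) / 1 = 1. So u = [4, 1, 1]. Check by forward convolution: w[0] = 4×1 = 4; w[1] = 4×2 + 1×1 = 9; w[2] = 1×2 + 1×1 = 3; w[3] = 1×2 = 2

[4, 1, 1]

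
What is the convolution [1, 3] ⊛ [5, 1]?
y[0] = 1×5 = 5; y[1] = 1×1 + 3×5 = 16; y[2] = 3×1 = 3

[5, 16, 3]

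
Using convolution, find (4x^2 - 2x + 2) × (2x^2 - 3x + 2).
Ascending coefficients: a = [2, -2, 4], b = [2, -3, 2]. c[0] = 2×2 = 4; c[1] = 2×-3 + -2×2 = -10; c[2] = 2×2 + -2×-3 + 4×2 = 18; c[3] = -2×2 + 4×-3 = -16; c[4] = 4×2 = 8. Result coefficients: [4, -10, 18, -16, 8] → 8x^4 - 16x^3 + 18x^2 - 10x + 4

8x^4 - 16x^3 + 18x^2 - 10x + 4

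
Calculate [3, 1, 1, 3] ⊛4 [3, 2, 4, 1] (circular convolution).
Use y[k] = Σ_j u[j]·v[(k-j) mod 4]. y[0] = 3×3 + 1×1 + 1×4 + 3×2 = 20; y[1] = 3×2 + 1×3 + 1×1 + 3×4 = 22; y[2] = 3×4 + 1×2 + 1×3 + 3×1 = 20; y[3] = 3×1 + 1×4 + 1×2 + 3×3 = 18. Result: [20, 22, 20, 18]

[20, 22, 20, 18]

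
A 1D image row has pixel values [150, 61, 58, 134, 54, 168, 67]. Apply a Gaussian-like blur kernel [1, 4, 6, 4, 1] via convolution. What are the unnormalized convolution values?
Convolve image row [150, 61, 58, 134, 54, 168, 67] with kernel [1, 4, 6, 4, 1]: y[0] = 150×1 = 150; y[1] = 150×4 + 61×1 = 661; y[2] = 150×6 + 61×4 + 58×1 = 1202; y[3] = 150×4 + 61×6 + 58×4 + 134×1 = 1332; y[4] = 150×1 + 61×4 + 58×6 + 134×4 + 54×1 = 1332; y[5] = 61×1 + 58×4 + 134×6 + 54×4 + 168×1 = 1481; y[6] = 58×1 + 134×4 + 54×6 + 168×4 + 67×1 = 1657; y[7] = 134×1 + 54×4 + 168×6 + 67×4 = 1626; y[8] = 54×1 + 168×4 + 67×6 = 1128; y[9] = 168×1 + 67×4 = 436; y[10] = 67×1 = 67 → [150, 661, 1202, 1332, 1332, 1481, 1657, 1626, 1128, 436, 67]. Normalization factor = sum(kernel) = 16.

[150, 661, 1202, 1332, 1332, 1481, 1657, 1626, 1128, 436, 67]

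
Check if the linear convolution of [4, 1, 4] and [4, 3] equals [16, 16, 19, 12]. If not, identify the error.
Recompute linear convolution of [4, 1, 4] and [4, 3]: y[0] = 4×4 = 16; y[1] = 4×3 + 1×4 = 16; y[2] = 1×3 + 4×4 = 19; y[3] = 4×3 = 12 → [16, 16, 19, 12]. Given [16, 16, 19, 12] matches, so answer: Yes

Yes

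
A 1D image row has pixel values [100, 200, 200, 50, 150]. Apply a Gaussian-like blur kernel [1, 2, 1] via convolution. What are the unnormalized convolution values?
Convolve image row [100, 200, 200, 50, 150] with kernel [1, 2, 1]: y[0] = 100×1 = 100; y[1] = 100×2 + 200×1 = 400; y[2] = 100×1 + 200×2 + 200×1 = 700; y[3] = 200×1 + 200×2 + 50×1 = 650; y[4] = 200×1 + 50×2 + 150×1 = 450; y[5] = 50×1 + 150×2 = 350; y[6] = 150×1 = 150 → [100, 400, 700, 650, 450, 350, 150]. Normalization factor = sum(kernel) = 4.

[100, 400, 700, 650, 450, 350, 150]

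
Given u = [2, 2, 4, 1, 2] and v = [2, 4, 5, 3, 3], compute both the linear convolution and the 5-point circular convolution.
Linear: y_lin[0] = 2×2 = 4; y_lin[1] = 2×4 + 2×2 = 12; y_lin[2] = 2×5 + 2×4 + 4×2 = 26; y_lin[3] = 2×3 + 2×5 + 4×4 + 1×2 = 34; y_lin[4] = 2×3 + 2×3 + 4×5 + 1×4 + 2×2 = 40; y_lin[5] = 2×3 + 4×3 + 1×5 + 2×4 = 31; y_lin[6] = 4×3 + 1×3 + 2×5 = 25; y_lin[7] = 1×3 + 2×3 = 9; y_lin[8] = 2×3 = 6 → [4, 12, 26, 34, 40, 31, 25, 9, 6]. Circular (length 5): y[0] = 2×2 + 2×3 + 4×3 + 1×5 + 2×4 = 35; y[1] = 2×4 + 2×2 + 4×3 + 1×3 + 2×5 = 37; y[2] = 2×5 + 2×4 + 4×2 + 1×3 + 2×3 = 35; y[3] = 2×3 + 2×5 + 4×4 + 1×2 + 2×3 = 40; y[4] = 2×3 + 2×3 + 4×5 + 1×4 + 2×2 = 40 → [35, 37, 35, 40, 40]

Linear: [4, 12, 26, 34, 40, 31, 25, 9, 6], Circular: [35, 37, 35, 40, 40]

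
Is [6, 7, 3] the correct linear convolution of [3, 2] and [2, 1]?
Recompute linear convolution of [3, 2] and [2, 1]: y[0] = 3×2 = 6; y[1] = 3×1 + 2×2 = 7; y[2] = 2×1 = 2 → [6, 7, 2]. Compare to given [6, 7, 3]: they differ at index 2: given 3, correct 2, so answer: No

No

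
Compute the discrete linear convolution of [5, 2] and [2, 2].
y[0] = 5×2 = 10; y[1] = 5×2 + 2×2 = 14; y[2] = 2×2 = 4

[10, 14, 4]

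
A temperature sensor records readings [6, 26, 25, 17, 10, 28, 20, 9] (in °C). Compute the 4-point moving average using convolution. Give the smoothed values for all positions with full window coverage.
4-point moving average kernel = [1, 1, 1, 1]. Apply in 'valid' mode (full window coverage): avg[0] = (6 + 26 + 25 + 17) / 4 = 18.5; avg[1] = (26 + 25 + 17 + 10) / 4 = 19.5; avg[2] = (25 + 17 + 10 + 28) / 4 = 20.0; avg[3] = (17 + 10 + 28 + 20) / 4 = 18.75; avg[4] = (10 + 28 + 20 + 9) / 4 = 16.75. Smoothed values: [18.5, 19.5, 20.0, 18.75, 16.75]

[18.5, 19.5, 20.0, 18.75, 16.75]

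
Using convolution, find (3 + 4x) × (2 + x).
Ascending coefficients: a = [3, 4], b = [2, 1]. c[0] = 3×2 = 6; c[1] = 3×1 + 4×2 = 11; c[2] = 4×1 = 4. Result coefficients: [6, 11, 4] → 6 + 11x + 4x^2

6 + 11x + 4x^2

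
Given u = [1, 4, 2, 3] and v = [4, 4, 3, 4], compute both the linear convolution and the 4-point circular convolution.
Linear: y_lin[0] = 1×4 = 4; y_lin[1] = 1×4 + 4×4 = 20; y_lin[2] = 1×3 + 4×4 + 2×4 = 27; y_lin[3] = 1×4 + 4×3 + 2×4 + 3×4 = 36; y_lin[4] = 4×4 + 2×3 + 3×4 = 34; y_lin[5] = 2×4 + 3×3 = 17; y_lin[6] = 3×4 = 12 → [4, 20, 27, 36, 34, 17, 12]. Circular (length 4): y[0] = 1×4 + 4×4 + 2×3 + 3×4 = 38; y[1] = 1×4 + 4×4 + 2×4 + 3×3 = 37; y[2] = 1×3 + 4×4 + 2×4 + 3×4 = 39; y[3] = 1×4 + 4×3 + 2×4 + 3×4 = 36 → [38, 37, 39, 36]

Linear: [4, 20, 27, 36, 34, 17, 12], Circular: [38, 37, 39, 36]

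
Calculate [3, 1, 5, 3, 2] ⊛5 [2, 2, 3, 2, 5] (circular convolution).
Use y[k] = Σ_j a[j]·b[(k-j) mod 5]. y[0] = 3×2 + 1×5 + 5×2 + 3×3 + 2×2 = 34; y[1] = 3×2 + 1×2 + 5×5 + 3×2 + 2×3 = 45; y[2] = 3×3 + 1×2 + 5×2 + 3×5 + 2×2 = 40; y[3] = 3×2 + 1×3 + 5×2 + 3×2 + 2×5 = 35; y[4] = 3×5 + 1×2 + 5×3 + 3×2 + 2×2 = 42. Result: [34, 45, 40, 35, 42]

[34, 45, 40, 35, 42]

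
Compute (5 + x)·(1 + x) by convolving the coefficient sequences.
Ascending coefficients: a = [5, 1], b = [1, 1]. c[0] = 5×1 = 5; c[1] = 5×1 + 1×1 = 6; c[2] = 1×1 = 1. Result coefficients: [5, 6, 1] → 5 + 6x + x^2

5 + 6x + x^2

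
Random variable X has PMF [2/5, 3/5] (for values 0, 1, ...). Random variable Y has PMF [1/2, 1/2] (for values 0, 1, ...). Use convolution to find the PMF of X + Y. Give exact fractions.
P(X+Y=k) = Σ_i P(X=i)·P(Y=k-i) — a convolution of [2/5, 3/5] and [1/2, 1/2]. P(X+Y=0) = (2/5)×(1/2) = 1/5; P(X+Y=1) = (2/5)×(1/2) + (3/5)×(1/2) = 1/5 + 3/10 = 1/2; P(X+Y=2) = (3/5)×(1/2) = 3/10. PMF: [1/5, 1/2, 3/10] (sums to 1 ✓)

[1/5, 1/2, 3/10]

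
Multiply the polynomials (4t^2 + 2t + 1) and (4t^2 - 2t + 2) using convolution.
Ascending coefficients: a = [1, 2, 4], b = [2, -2, 4]. c[0] = 1×2 = 2; c[1] = 1×-2 + 2×2 = 2; c[2] = 1×4 + 2×-2 + 4×2 = 8; c[3] = 2×4 + 4×-2 = 0; c[4] = 4×4 = 16. Result coefficients: [2, 2, 8, 0, 16] → 16t^4 + 8t^2 + 2t + 2

16t^4 + 8t^2 + 2t + 2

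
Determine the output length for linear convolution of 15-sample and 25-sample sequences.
Linear/full convolution length: m + n - 1 = 15 + 25 - 1 = 39

39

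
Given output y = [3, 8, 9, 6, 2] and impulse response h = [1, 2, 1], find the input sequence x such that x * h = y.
Deconvolve y=[3, 8, 9, 6, 2] by h=[1, 2, 1]. Since h[0]=1, solve forward: x[0] = y[0] / 1 = 3; x[1] = (y[1] - 3×2) / 1 = 2; x[2] = (y[2] - 2×2 - 3×1) / 1 = 2. So x = [3, 2, 2]. Check by forward convolution: y[0] = 3×1 = 3; y[1] = 3×2 + 2×1 = 8; y[2] = 3×1 + 2×2 + 2×1 = 9; y[3] = 2×1 + 2×2 = 6; y[4] = 2×1 = 2

[3, 2, 2]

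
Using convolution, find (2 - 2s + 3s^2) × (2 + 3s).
Ascending coefficients: a = [2, -2, 3], b = [2, 3]. c[0] = 2×2 = 4; c[1] = 2×3 + -2×2 = 2; c[2] = -2×3 + 3×2 = 0; c[3] = 3×3 = 9. Result coefficients: [4, 2, 0, 9] → 4 + 2s + 9s^3

4 + 2s + 9s^3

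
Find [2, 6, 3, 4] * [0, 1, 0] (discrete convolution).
y[0] = 2×0 = 0; y[1] = 2×1 + 6×0 = 2; y[2] = 2×0 + 6×1 + 3×0 = 6; y[3] = 6×0 + 3×1 + 4×0 = 3; y[4] = 3×0 + 4×1 = 4; y[5] = 4×0 = 0

[0, 2, 6, 3, 4, 0]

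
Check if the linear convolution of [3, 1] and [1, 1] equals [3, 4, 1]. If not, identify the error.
Recompute linear convolution of [3, 1] and [1, 1]: y[0] = 3×1 = 3; y[1] = 3×1 + 1×1 = 4; y[2] = 1×1 = 1 → [3, 4, 1]. Given [3, 4, 1] matches, so answer: Yes

Yes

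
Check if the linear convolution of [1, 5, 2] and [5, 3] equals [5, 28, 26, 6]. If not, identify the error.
Recompute linear convolution of [1, 5, 2] and [5, 3]: y[0] = 1×5 = 5; y[1] = 1×3 + 5×5 = 28; y[2] = 5×3 + 2×5 = 25; y[3] = 2×3 = 6 → [5, 28, 25, 6]. Compare to given [5, 28, 26, 6]: they differ at index 2: given 26, correct 25, so answer: No

No. Error at index 2: given 26, correct 25.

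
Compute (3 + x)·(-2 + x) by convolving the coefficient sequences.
Ascending coefficients: a = [3, 1], b = [-2, 1]. c[0] = 3×-2 = -6; c[1] = 3×1 + 1×-2 = 1; c[2] = 1×1 = 1. Result coefficients: [-6, 1, 1] → -6 + x + x^2

-6 + x + x^2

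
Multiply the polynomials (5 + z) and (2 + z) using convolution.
Ascending coefficients: a = [5, 1], b = [2, 1]. c[0] = 5×2 = 10; c[1] = 5×1 + 1×2 = 7; c[2] = 1×1 = 1. Result coefficients: [10, 7, 1] → 10 + 7z + z^2

10 + 7z + z^2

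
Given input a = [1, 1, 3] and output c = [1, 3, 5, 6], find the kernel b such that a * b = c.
Output length 4 = len(a) + len(b) - 1 ⇒ len(b) = 2. Solve b forward using b[k] = (c[k] - Σ_{i≥1} a[i]·b[k-i]) / a[0]: b[0] = c[0] / a[0] = 1 / 1 = 1; b[1] = (c[1] - 1×1) / a[0] = (3 - 1×1) / 1 = 2. So b = [1, 2]. Forward-check [1, 1, 3] * [1, 2]: c[0] = 1×1 = 1; c[1] = 1×2 + 1×1 = 3; c[2] = 1×2 + 3×1 = 5; c[3] = 3×2 = 6 → [1, 3, 5, 6] ✓

[1, 2]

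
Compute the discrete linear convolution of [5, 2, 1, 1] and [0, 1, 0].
y[0] = 5×0 = 0; y[1] = 5×1 + 2×0 = 5; y[2] = 5×0 + 2×1 + 1×0 = 2; y[3] = 2×0 + 1×1 + 1×0 = 1; y[4] = 1×0 + 1×1 = 1; y[5] = 1×0 = 0

[0, 5, 2, 1, 1, 0]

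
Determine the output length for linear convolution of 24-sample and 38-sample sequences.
Linear/full convolution length: m + n - 1 = 24 + 38 - 1 = 61

61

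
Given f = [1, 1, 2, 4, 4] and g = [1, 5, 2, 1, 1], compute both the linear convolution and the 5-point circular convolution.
Linear: y_lin[0] = 1×1 = 1; y_lin[1] = 1×5 + 1×1 = 6; y_lin[2] = 1×2 + 1×5 + 2×1 = 9; y_lin[3] = 1×1 + 1×2 + 2×5 + 4×1 = 17; y_lin[4] = 1×1 + 1×1 + 2×2 + 4×5 + 4×1 = 30; y_lin[5] = 1×1 + 2×1 + 4×2 + 4×5 = 31; y_lin[6] = 2×1 + 4×1 + 4×2 = 14; y_lin[7] = 4×1 + 4×1 = 8; y_lin[8] = 4×1 = 4 → [1, 6, 9, 17, 30, 31, 14, 8, 4]. Circular (length 5): y[0] = 1×1 + 1×1 + 2×1 + 4×2 + 4×5 = 32; y[1] = 1×5 + 1×1 + 2×1 + 4×1 + 4×2 = 20; y[2] = 1×2 + 1×5 + 2×1 + 4×1 + 4×1 = 17; y[3] = 1×1 + 1×2 + 2×5 + 4×1 + 4×1 = 21; y[4] = 1×1 + 1×1 + 2×2 + 4×5 + 4×1 = 30 → [32, 20, 17, 21, 30]

Linear: [1, 6, 9, 17, 30, 31, 14, 8, 4], Circular: [32, 20, 17, 21, 30]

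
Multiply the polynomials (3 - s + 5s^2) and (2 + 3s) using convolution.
Ascending coefficients: a = [3, -1, 5], b = [2, 3]. c[0] = 3×2 = 6; c[1] = 3×3 + -1×2 = 7; c[2] = -1×3 + 5×2 = 7; c[3] = 5×3 = 15. Result coefficients: [6, 7, 7, 15] → 6 + 7s + 7s^2 + 15s^3

6 + 7s + 7s^2 + 15s^3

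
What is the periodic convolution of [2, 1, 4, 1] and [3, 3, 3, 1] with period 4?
Use y[k] = Σ_j s[j]·t[(k-j) mod 4]. y[0] = 2×3 + 1×1 + 4×3 + 1×3 = 22; y[1] = 2×3 + 1×3 + 4×1 + 1×3 = 16; y[2] = 2×3 + 1×3 + 4×3 + 1×1 = 22; y[3] = 2×1 + 1×3 + 4×3 + 1×3 = 20. Result: [22, 16, 22, 20]

[22, 16, 22, 20]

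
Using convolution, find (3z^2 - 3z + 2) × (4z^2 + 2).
Ascending coefficients: a = [2, -3, 3], b = [2, 0, 4]. c[0] = 2×2 = 4; c[1] = 2×0 + -3×2 = -6; c[2] = 2×4 + -3×0 + 3×2 = 14; c[3] = -3×4 + 3×0 = -12; c[4] = 3×4 = 12. Result coefficients: [4, -6, 14, -12, 12] → 12z^4 - 12z^3 + 14z^2 - 6z + 4

12z^4 - 12z^3 + 14z^2 - 6z + 4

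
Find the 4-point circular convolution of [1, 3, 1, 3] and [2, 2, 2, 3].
Use y[k] = Σ_j f[j]·g[(k-j) mod 4]. y[0] = 1×2 + 3×3 + 1×2 + 3×2 = 19; y[1] = 1×2 + 3×2 + 1×3 + 3×2 = 17; y[2] = 1×2 + 3×2 + 1×2 + 3×3 = 19; y[3] = 1×3 + 3×2 + 1×2 + 3×2 = 17. Result: [19, 17, 19, 17]

[19, 17, 19, 17]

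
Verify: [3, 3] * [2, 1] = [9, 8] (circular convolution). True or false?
Recompute circular convolution of [3, 3] and [2, 1]: y[0] = 3×2 + 3×1 = 9; y[1] = 3×1 + 3×2 = 9 → [9, 9]. Compare to given [9, 8]: they differ at index 1: given 8, correct 9, so answer: No

No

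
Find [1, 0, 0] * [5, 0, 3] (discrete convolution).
y[0] = 1×5 = 5; y[1] = 1×0 + 0×5 = 0; y[2] = 1×3 + 0×0 + 0×5 = 3; y[3] = 0×3 + 0×0 = 0; y[4] = 0×3 = 0

[5, 0, 3, 0, 0]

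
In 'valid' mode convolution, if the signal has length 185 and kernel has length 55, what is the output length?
'Valid' mode counts only positions where the kernel fully overlaps the signal: m - n + 1 = 185 - 55 + 1 = 131

131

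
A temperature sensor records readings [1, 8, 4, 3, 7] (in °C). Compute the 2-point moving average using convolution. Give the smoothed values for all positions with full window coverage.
2-point moving average kernel = [1, 1]. Apply in 'valid' mode (full window coverage): avg[0] = (1 + 8) / 2 = 4.5; avg[1] = (8 + 4) / 2 = 6.0; avg[2] = (4 + 3) / 2 = 3.5; avg[3] = (3 + 7) / 2 = 5.0. Smoothed values: [4.5, 6.0, 3.5, 5.0]

[4.5, 6.0, 3.5, 5.0]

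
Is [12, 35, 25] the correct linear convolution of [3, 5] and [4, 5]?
Recompute linear convolution of [3, 5] and [4, 5]: y[0] = 3×4 = 12; y[1] = 3×5 + 5×4 = 35; y[2] = 5×5 = 25 → [12, 35, 25]. Given [12, 35, 25] matches, so answer: Yes

Yes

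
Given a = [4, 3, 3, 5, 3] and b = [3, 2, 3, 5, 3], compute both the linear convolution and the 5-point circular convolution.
Linear: y_lin[0] = 4×3 = 12; y_lin[1] = 4×2 + 3×3 = 17; y_lin[2] = 4×3 + 3×2 + 3×3 = 27; y_lin[3] = 4×5 + 3×3 + 3×2 + 5×3 = 50; y_lin[4] = 4×3 + 3×5 + 3×3 + 5×2 + 3×3 = 55; y_lin[5] = 3×3 + 3×5 + 5×3 + 3×2 = 45; y_lin[6] = 3×3 + 5×5 + 3×3 = 43; y_lin[7] = 5×3 + 3×5 = 30; y_lin[8] = 3×3 = 9 → [12, 17, 27, 50, 55, 45, 43, 30, 9]. Circular (length 5): y[0] = 4×3 + 3×3 + 3×5 + 5×3 + 3×2 = 57; y[1] = 4×2 + 3×3 + 3×3 + 5×5 + 3×3 = 60; y[2] = 4×3 + 3×2 + 3×3 + 5×3 + 3×5 = 57; y[3] = 4×5 + 3×3 + 3×2 + 5×3 + 3×3 = 59; y[4] = 4×3 + 3×5 + 3×3 + 5×2 + 3×3 = 55 → [57, 60, 57, 59, 55]

Linear: [12, 17, 27, 50, 55, 45, 43, 30, 9], Circular: [57, 60, 57, 59, 55]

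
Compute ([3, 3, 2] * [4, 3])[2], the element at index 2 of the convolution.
Use y[k] = Σ_i a[i]·b[k-i] at k=2. y[2] = 3×3 + 2×4 = 17

17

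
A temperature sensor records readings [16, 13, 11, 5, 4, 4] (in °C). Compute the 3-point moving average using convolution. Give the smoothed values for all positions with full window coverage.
3-point moving average kernel = [1, 1, 1]. Apply in 'valid' mode (full window coverage): avg[0] = (16 + 13 + 11) / 3 = 13.33; avg[1] = (13 + 11 + 5) / 3 = 9.67; avg[2] = (11 + 5 + 4) / 3 = 6.67; avg[3] = (5 + 4 + 4) / 3 = 4.33. Smoothed values: [13.33, 9.67, 6.67, 4.33]

[13.33, 9.67, 6.67, 4.33]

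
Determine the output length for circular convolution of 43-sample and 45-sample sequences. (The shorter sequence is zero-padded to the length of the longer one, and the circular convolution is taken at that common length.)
Circular convolution (zero-padding the shorter input) has length max(m, n) = max(43, 45) = 45

45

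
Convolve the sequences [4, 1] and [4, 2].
y[0] = 4×4 = 16; y[1] = 4×2 + 1×4 = 12; y[2] = 1×2 = 2

[16, 12, 2]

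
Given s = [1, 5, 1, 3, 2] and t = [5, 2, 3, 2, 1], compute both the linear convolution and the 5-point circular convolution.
Linear: y_lin[0] = 1×5 = 5; y_lin[1] = 1×2 + 5×5 = 27; y_lin[2] = 1×3 + 5×2 + 1×5 = 18; y_lin[3] = 1×2 + 5×3 + 1×2 + 3×5 = 34; y_lin[4] = 1×1 + 5×2 + 1×3 + 3×2 + 2×5 = 30; y_lin[5] = 5×1 + 1×2 + 3×3 + 2×2 = 20; y_lin[6] = 1×1 + 3×2 + 2×3 = 13; y_lin[7] = 3×1 + 2×2 = 7; y_lin[8] = 2×1 = 2 → [5, 27, 18, 34, 30, 20, 13, 7, 2]. Circular (length 5): y[0] = 1×5 + 5×1 + 1×2 + 3×3 + 2×2 = 25; y[1] = 1×2 + 5×5 + 1×1 + 3×2 + 2×3 = 40; y[2] = 1×3 + 5×2 + 1×5 + 3×1 + 2×2 = 25; y[3] = 1×2 + 5×3 + 1×2 + 3×5 + 2×1 = 36; y[4] = 1×1 + 5×2 + 1×3 + 3×2 + 2×5 = 30 → [25, 40, 25, 36, 30]

Linear: [5, 27, 18, 34, 30, 20, 13, 7, 2], Circular: [25, 40, 25, 36, 30]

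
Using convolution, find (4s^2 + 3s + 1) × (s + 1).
Ascending coefficients: a = [1, 3, 4], b = [1, 1]. c[0] = 1×1 = 1; c[1] = 1×1 + 3×1 = 4; c[2] = 3×1 + 4×1 = 7; c[3] = 4×1 = 4. Result coefficients: [1, 4, 7, 4] → 4s^3 + 7s^2 + 4s + 1

4s^3 + 7s^2 + 4s + 1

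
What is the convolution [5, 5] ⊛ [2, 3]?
y[0] = 5×2 = 10; y[1] = 5×3 + 5×2 = 25; y[2] = 5×3 = 15

[10, 25, 15]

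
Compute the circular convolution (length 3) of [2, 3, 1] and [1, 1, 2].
Use y[k] = Σ_j u[j]·v[(k-j) mod 3]. y[0] = 2×1 + 3×2 + 1×1 = 9; y[1] = 2×1 + 3×1 + 1×2 = 7; y[2] = 2×2 + 3×1 + 1×1 = 8. Result: [9, 7, 8]

[9, 7, 8]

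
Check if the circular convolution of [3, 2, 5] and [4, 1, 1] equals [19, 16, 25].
Recompute circular convolution of [3, 2, 5] and [4, 1, 1]: y[0] = 3×4 + 2×1 + 5×1 = 19; y[1] = 3×1 + 2×4 + 5×1 = 16; y[2] = 3×1 + 2×1 + 5×4 = 25 → [19, 16, 25]. Given [19, 16, 25] matches, so answer: Yes

Yes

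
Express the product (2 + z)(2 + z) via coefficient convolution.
Ascending coefficients: a = [2, 1], b = [2, 1]. c[0] = 2×2 = 4; c[1] = 2×1 + 1×2 = 4; c[2] = 1×1 = 1. Result coefficients: [4, 4, 1] → 4 + 4z + z^2

4 + 4z + z^2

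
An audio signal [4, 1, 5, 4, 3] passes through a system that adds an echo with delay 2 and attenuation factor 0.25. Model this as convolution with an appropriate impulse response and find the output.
Direct-path + delayed-attenuated-path model → impulse response h = [1, 0, 0.25] (1 at lag 0, 0.25 at lag 2). Output y[n] = x[n] + 0.25·x[n - 2] (with x[n] = 0 outside 0..4): y[0] = 4 + 0.25×0 = 4; y[1] = 1 + 0.25×0 = 1; y[2] = 5 + 0.25×4 = 6.0; y[3] = 4 + 0.25×1 = 4.25; y[4] = 3 + 0.25×5 = 4.25; y[5] = 0 + 0.25×4 = 1.0; y[6] = 0 + 0.25×3 = 0.75. So y = [4, 1, 6.0, 4.25, 4.25, 1.0, 0.75]

[4, 1, 6.0, 4.25, 4.25, 1.0, 0.75]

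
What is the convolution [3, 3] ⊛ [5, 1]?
y[0] = 3×5 = 15; y[1] = 3×1 + 3×5 = 18; y[2] = 3×1 = 3

[15, 18, 3]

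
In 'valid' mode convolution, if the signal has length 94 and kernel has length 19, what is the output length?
'Valid' mode counts only positions where the kernel fully overlaps the signal: m - n + 1 = 94 - 19 + 1 = 76

76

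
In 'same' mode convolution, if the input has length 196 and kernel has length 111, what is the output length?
'Same' mode returns an output with the same length as the input: 196

196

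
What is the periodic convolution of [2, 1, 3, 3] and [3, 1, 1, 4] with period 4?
Use y[k] = Σ_j a[j]·b[(k-j) mod 4]. y[0] = 2×3 + 1×4 + 3×1 + 3×1 = 16; y[1] = 2×1 + 1×3 + 3×4 + 3×1 = 20; y[2] = 2×1 + 1×1 + 3×3 + 3×4 = 24; y[3] = 2×4 + 1×1 + 3×1 + 3×3 = 21. Result: [16, 20, 24, 21]

[16, 20, 24, 21]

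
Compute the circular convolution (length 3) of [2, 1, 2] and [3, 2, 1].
Use y[k] = Σ_j f[j]·g[(k-j) mod 3]. y[0] = 2×3 + 1×1 + 2×2 = 11; y[1] = 2×2 + 1×3 + 2×1 = 9; y[2] = 2×1 + 1×2 + 2×3 = 10. Result: [11, 9, 10]

[11, 9, 10]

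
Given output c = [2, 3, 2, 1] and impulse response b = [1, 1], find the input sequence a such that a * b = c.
Deconvolve c=[2, 3, 2, 1] by b=[1, 1]. Since b[0]=1, solve forward: a[0] = c[0] / 1 = 2; a[1] = (c[1] - 2×1) / 1 = 1; a[2] = (c[2] - 1×1) / 1 = 1. So a = [2, 1, 1]. Check by forward convolution: c[0] = 2×1 = 2; c[1] = 2×1 + 1×1 = 3; c[2] = 1×1 + 1×1 = 2; c[3] = 1×1 = 1

[2, 1, 1]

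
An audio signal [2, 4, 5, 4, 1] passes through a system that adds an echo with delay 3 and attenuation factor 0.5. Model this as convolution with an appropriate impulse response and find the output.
Direct-path + delayed-attenuated-path model → impulse response h = [1, 0, 0, 0.5] (1 at lag 0, 0.5 at lag 3). Output y[n] = x[n] + 0.5·x[n - 3] (with x[n] = 0 outside 0..4): y[0] = 2 + 0.5×0 = 2; y[1] = 4 + 0.5×0 = 4; y[2] = 5 + 0.5×0 = 5; y[3] = 4 + 0.5×2 = 5.0; y[4] = 1 + 0.5×4 = 3.0; y[5] = 0 + 0.5×5 = 2.5; y[6] = 0 + 0.5×4 = 2.0; y[7] = 0 + 0.5×1 = 0.5. So y = [2, 4, 5, 5.0, 3.0, 2.5, 2.0, 0.5]

[2, 4, 5, 5.0, 3.0, 2.5, 2.0, 0.5]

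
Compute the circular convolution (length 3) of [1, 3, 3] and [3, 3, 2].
Use y[k] = Σ_j x[j]·h[(k-j) mod 3]. y[0] = 1×3 + 3×2 + 3×3 = 18; y[1] = 1×3 + 3×3 + 3×2 = 18; y[2] = 1×2 + 3×3 + 3×3 = 20. Result: [18, 18, 20]

[18, 18, 20]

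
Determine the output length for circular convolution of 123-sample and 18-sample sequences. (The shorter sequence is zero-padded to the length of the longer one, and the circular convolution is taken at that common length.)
Circular convolution (zero-padding the shorter input) has length max(m, n) = max(123, 18) = 123

123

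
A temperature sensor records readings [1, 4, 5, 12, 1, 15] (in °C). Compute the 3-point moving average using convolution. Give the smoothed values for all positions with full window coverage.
3-point moving average kernel = [1, 1, 1]. Apply in 'valid' mode (full window coverage): avg[0] = (1 + 4 + 5) / 3 = 3.33; avg[1] = (4 + 5 + 12) / 3 = 7.0; avg[2] = (5 + 12 + 1) / 3 = 6.0; avg[3] = (12 + 1 + 15) / 3 = 9.33. Smoothed values: [3.33, 7.0, 6.0, 9.33]

[3.33, 7.0, 6.0, 9.33]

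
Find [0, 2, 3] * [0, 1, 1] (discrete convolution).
y[0] = 0×0 = 0; y[1] = 0×1 + 2×0 = 0; y[2] = 0×1 + 2×1 + 3×0 = 2; y[3] = 2×1 + 3×1 = 5; y[4] = 3×1 = 3

[0, 0, 2, 5, 3]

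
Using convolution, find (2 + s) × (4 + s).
Ascending coefficients: a = [2, 1], b = [4, 1]. c[0] = 2×4 = 8; c[1] = 2×1 + 1×4 = 6; c[2] = 1×1 = 1. Result coefficients: [8, 6, 1] → 8 + 6s + s^2

8 + 6s + s^2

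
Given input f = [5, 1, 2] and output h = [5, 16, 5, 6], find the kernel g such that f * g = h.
Output length 4 = len(f) + len(g) - 1 ⇒ len(g) = 2. Solve g forward using g[k] = (h[k] - Σ_{i≥1} f[i]·g[k-i]) / f[0]: g[0] = h[0] / f[0] = 5 / 5 = 1; g[1] = (h[1] - 1×1) / f[0] = (16 - 1×1) / 5 = 3. So g = [1, 3]. Forward-check [5, 1, 2] * [1, 3]: h[0] = 5×1 = 5; h[1] = 5×3 + 1×1 = 16; h[2] = 1×3 + 2×1 = 5; h[3] = 2×3 = 6 → [5, 16, 5, 6] ✓

[1, 3]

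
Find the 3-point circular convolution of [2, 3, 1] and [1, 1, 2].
Use y[k] = Σ_j a[j]·b[(k-j) mod 3]. y[0] = 2×1 + 3×2 + 1×1 = 9; y[1] = 2×1 + 3×1 + 1×2 = 7; y[2] = 2×2 + 3×1 + 1×1 = 8. Result: [9, 7, 8]

[9, 7, 8]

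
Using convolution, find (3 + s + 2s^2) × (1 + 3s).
Ascending coefficients: a = [3, 1, 2], b = [1, 3]. c[0] = 3×1 = 3; c[1] = 3×3 + 1×1 = 10; c[2] = 1×3 + 2×1 = 5; c[3] = 2×3 = 6. Result coefficients: [3, 10, 5, 6] → 3 + 10s + 5s^2 + 6s^3

3 + 10s + 5s^2 + 6s^3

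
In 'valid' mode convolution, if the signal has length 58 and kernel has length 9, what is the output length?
'Valid' mode counts only positions where the kernel fully overlaps the signal: m - n + 1 = 58 - 9 + 1 = 50

50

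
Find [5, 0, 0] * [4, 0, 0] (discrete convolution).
y[0] = 5×4 = 20; y[1] = 5×0 + 0×4 = 0; y[2] = 5×0 + 0×0 + 0×4 = 0; y[3] = 0×0 + 0×0 = 0; y[4] = 0×0 = 0

[20, 0, 0, 0, 0]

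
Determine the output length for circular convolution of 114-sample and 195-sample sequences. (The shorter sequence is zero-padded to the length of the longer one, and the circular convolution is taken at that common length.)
Circular convolution (zero-padding the shorter input) has length max(m, n) = max(114, 195) = 195

195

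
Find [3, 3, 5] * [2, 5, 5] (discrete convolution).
y[0] = 3×2 = 6; y[1] = 3×5 + 3×2 = 21; y[2] = 3×5 + 3×5 + 5×2 = 40; y[3] = 3×5 + 5×5 = 40; y[4] = 5×5 = 25

[6, 21, 40, 40, 25]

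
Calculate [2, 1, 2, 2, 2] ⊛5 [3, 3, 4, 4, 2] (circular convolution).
Use y[k] = Σ_j s[j]·t[(k-j) mod 5]. y[0] = 2×3 + 1×2 + 2×4 + 2×4 + 2×3 = 30; y[1] = 2×3 + 1×3 + 2×2 + 2×4 + 2×4 = 29; y[2] = 2×4 + 1×3 + 2×3 + 2×2 + 2×4 = 29; y[3] = 2×4 + 1×4 + 2×3 + 2×3 + 2×2 = 28; y[4] = 2×2 + 1×4 + 2×4 + 2×3 + 2×3 = 28. Result: [30, 29, 29, 28, 28]

[30, 29, 29, 28, 28]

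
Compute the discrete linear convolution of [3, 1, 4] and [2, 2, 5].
y[0] = 3×2 = 6; y[1] = 3×2 + 1×2 = 8; y[2] = 3×5 + 1×2 + 4×2 = 25; y[3] = 1×5 + 4×2 = 13; y[4] = 4×5 = 20

[6, 8, 25, 13, 20]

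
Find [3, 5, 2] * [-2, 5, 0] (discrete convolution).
y[0] = 3×-2 = -6; y[1] = 3×5 + 5×-2 = 5; y[2] = 3×0 + 5×5 + 2×-2 = 21; y[3] = 5×0 + 2×5 = 10; y[4] = 2×0 = 0

[-6, 5, 21, 10, 0]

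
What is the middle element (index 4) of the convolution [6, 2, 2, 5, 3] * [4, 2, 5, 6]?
Use y[k] = Σ_i a[i]·b[k-i] at k=4. y[4] = 2×6 + 2×5 + 5×2 + 3×4 = 44

44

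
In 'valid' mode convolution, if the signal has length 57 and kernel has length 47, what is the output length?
'Valid' mode counts only positions where the kernel fully overlaps the signal: m - n + 1 = 57 - 47 + 1 = 11

11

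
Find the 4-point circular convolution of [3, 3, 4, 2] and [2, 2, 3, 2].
Use y[k] = Σ_j a[j]·b[(k-j) mod 4]. y[0] = 3×2 + 3×2 + 4×3 + 2×2 = 28; y[1] = 3×2 + 3×2 + 4×2 + 2×3 = 26; y[2] = 3×3 + 3×2 + 4×2 + 2×2 = 27; y[3] = 3×2 + 3×3 + 4×2 + 2×2 = 27. Result: [28, 26, 27, 27]

[28, 26, 27, 27]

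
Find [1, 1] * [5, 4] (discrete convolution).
y[0] = 1×5 = 5; y[1] = 1×4 + 1×5 = 9; y[2] = 1×4 = 4

[5, 9, 4]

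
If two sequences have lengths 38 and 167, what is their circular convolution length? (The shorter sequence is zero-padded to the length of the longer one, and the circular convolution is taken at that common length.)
Circular convolution (zero-padding the shorter input) has length max(m, n) = max(38, 167) = 167

167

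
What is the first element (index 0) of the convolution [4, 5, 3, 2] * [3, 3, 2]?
Use y[k] = Σ_i a[i]·b[k-i] at k=0. y[0] = 4×3 = 12

12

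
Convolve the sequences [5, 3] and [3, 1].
y[0] = 5×3 = 15; y[1] = 5×1 + 3×3 = 14; y[2] = 3×1 = 3

[15, 14, 3]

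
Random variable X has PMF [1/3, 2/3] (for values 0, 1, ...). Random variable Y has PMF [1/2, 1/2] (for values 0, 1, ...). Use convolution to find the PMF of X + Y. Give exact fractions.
P(X+Y=k) = Σ_i P(X=i)·P(Y=k-i) — a convolution of [1/3, 2/3] and [1/2, 1/2]. P(X+Y=0) = (1/3)×(1/2) = 1/6; P(X+Y=1) = (1/3)×(1/2) + (2/3)×(1/2) = 1/6 + 1/3 = 1/2; P(X+Y=2) = (2/3)×(1/2) = 1/3. PMF: [1/6, 1/2, 1/3] (sums to 1 ✓)

[1/6, 1/2, 1/3]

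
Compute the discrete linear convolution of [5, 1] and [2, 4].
y[0] = 5×2 = 10; y[1] = 5×4 + 1×2 = 22; y[2] = 1×4 = 4

[10, 22, 4]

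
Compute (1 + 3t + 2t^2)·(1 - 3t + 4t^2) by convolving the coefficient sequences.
Ascending coefficients: a = [1, 3, 2], b = [1, -3, 4]. c[0] = 1×1 = 1; c[1] = 1×-3 + 3×1 = 0; c[2] = 1×4 + 3×-3 + 2×1 = -3; c[3] = 3×4 + 2×-3 = 6; c[4] = 2×4 = 8. Result coefficients: [1, 0, -3, 6, 8] → 1 - 3t^2 + 6t^3 + 8t^4

1 - 3t^2 + 6t^3 + 8t^4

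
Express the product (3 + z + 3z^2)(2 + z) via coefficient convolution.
Ascending coefficients: a = [3, 1, 3], b = [2, 1]. c[0] = 3×2 = 6; c[1] = 3×1 + 1×2 = 5; c[2] = 1×1 + 3×2 = 7; c[3] = 3×1 = 3. Result coefficients: [6, 5, 7, 3] → 6 + 5z + 7z^2 + 3z^3

6 + 5z + 7z^2 + 3z^3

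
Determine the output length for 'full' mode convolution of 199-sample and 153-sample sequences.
Linear/full convolution length: m + n - 1 = 199 + 153 - 1 = 351

351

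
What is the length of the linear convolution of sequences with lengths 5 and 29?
Linear/full convolution length: m + n - 1 = 5 + 29 - 1 = 33

33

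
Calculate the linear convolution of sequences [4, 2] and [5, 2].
y[0] = 4×5 = 20; y[1] = 4×2 + 2×5 = 18; y[2] = 2×2 = 4

[20, 18, 4]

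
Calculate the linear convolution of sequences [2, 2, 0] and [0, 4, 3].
y[0] = 2×0 = 0; y[1] = 2×4 + 2×0 = 8; y[2] = 2×3 + 2×4 + 0×0 = 14; y[3] = 2×3 + 0×4 = 6; y[4] = 0×3 = 0

[0, 8, 14, 6, 0]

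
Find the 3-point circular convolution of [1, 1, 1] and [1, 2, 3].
Use y[k] = Σ_j x[j]·h[(k-j) mod 3]. y[0] = 1×1 + 1×3 + 1×2 = 6; y[1] = 1×2 + 1×1 + 1×3 = 6; y[2] = 1×3 + 1×2 + 1×1 = 6. Result: [6, 6, 6]

[6, 6, 6]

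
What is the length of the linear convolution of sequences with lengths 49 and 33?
Linear/full convolution length: m + n - 1 = 49 + 33 - 1 = 81

81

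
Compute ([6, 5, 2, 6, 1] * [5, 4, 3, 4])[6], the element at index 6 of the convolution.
Use y[k] = Σ_i a[i]·b[k-i] at k=6. y[6] = 6×4 + 1×3 = 27

27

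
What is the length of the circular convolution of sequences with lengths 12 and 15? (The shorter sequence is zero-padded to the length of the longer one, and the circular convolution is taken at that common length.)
Circular convolution (zero-padding the shorter input) has length max(m, n) = max(12, 15) = 15

15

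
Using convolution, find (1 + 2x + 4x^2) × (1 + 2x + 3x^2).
Ascending coefficients: a = [1, 2, 4], b = [1, 2, 3]. c[0] = 1×1 = 1; c[1] = 1×2 + 2×1 = 4; c[2] = 1×3 + 2×2 + 4×1 = 11; c[3] = 2×3 + 4×2 = 14; c[4] = 4×3 = 12. Result coefficients: [1, 4, 11, 14, 12] → 1 + 4x + 11x^2 + 14x^3 + 12x^4

1 + 4x + 11x^2 + 14x^3 + 12x^4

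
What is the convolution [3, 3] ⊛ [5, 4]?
y[0] = 3×5 = 15; y[1] = 3×4 + 3×5 = 27; y[2] = 3×4 = 12

[15, 27, 12]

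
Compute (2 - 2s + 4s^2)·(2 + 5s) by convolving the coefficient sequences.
Ascending coefficients: a = [2, -2, 4], b = [2, 5]. c[0] = 2×2 = 4; c[1] = 2×5 + -2×2 = 6; c[2] = -2×5 + 4×2 = -2; c[3] = 4×5 = 20. Result coefficients: [4, 6, -2, 20] → 4 + 6s - 2s^2 + 20s^3

4 + 6s - 2s^2 + 20s^3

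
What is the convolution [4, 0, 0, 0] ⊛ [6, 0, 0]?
y[0] = 4×6 = 24; y[1] = 4×0 + 0×6 = 0; y[2] = 4×0 + 0×0 + 0×6 = 0; y[3] = 0×0 + 0×0 + 0×6 = 0; y[4] = 0×0 + 0×0 = 0; y[5] = 0×0 = 0

[24, 0, 0, 0, 0, 0]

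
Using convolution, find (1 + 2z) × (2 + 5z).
Ascending coefficients: a = [1, 2], b = [2, 5]. c[0] = 1×2 = 2; c[1] = 1×5 + 2×2 = 9; c[2] = 2×5 = 10. Result coefficients: [2, 9, 10] → 2 + 9z + 10z^2

2 + 9z + 10z^2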